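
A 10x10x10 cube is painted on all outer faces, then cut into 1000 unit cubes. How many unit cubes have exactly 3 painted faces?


Large cube: 10 x 10 x 10, cut into unit cubes.
Cubes with 3 painted faces are at the corners. A cube always has 8 corners.
Count = 8
8 unit cubes


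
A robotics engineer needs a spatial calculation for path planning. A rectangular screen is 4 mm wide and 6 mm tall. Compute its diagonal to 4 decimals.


Shape: rectangle (diagonal via Pythagoras)
Sides: 4 mm and 6 mm
Formula: d = sqrt(l^2 + w^2)
l^2 = 16, w^2 = 36
l^2 + w^2 = 52
d = sqrt(52)
d = 7.2111
7.2111 mm


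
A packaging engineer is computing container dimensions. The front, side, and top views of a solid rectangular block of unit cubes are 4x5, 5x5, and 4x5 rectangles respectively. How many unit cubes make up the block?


Orthographic views of a solid rectangular block:
Front view 4 x 5 -> length = 4, height = 5
Side view 5 x 5 -> width = 5, height = 5 (consistent)
Top view 4 x 5 -> confirms length = 4, width = 5
The block is 4 x 5 x 5.
Total unit cubes = 4 * 5 * 5 = 100
100 unit cubes


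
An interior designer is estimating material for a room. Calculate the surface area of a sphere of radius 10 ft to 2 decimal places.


Shape: sphere
Radius r = 10 ft
Formula: SA = 4 * pi * r^2
r^2 = 100
SA = 4 * pi * 100
SA = 400 * pi
SA = 1256.64
1256.64 ft^2


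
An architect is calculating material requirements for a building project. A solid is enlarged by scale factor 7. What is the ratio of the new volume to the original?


Linear scale factor k = 7
Rule: under a linear scaling by k, volumes scale by k^3.
k^3 = 7 * 7 * 7
k^3 = 49 * 7
k^3 = 343
Volume scales by a factor of 343.
343 (dimensionless)


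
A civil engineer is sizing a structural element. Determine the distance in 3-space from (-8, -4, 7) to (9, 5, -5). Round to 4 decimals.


3D distance between two points
P1 = (-8, -4, 7), P2 = (9, 5, -5)
Formula: d = sqrt((x2-x1)^2 + (y2-y1)^2 + (z2-z1)^2)
dx = 9 - -8 = 17
dy = 5 - -4 = 9
dz = -5 - 7 = -12
dx^2 + dy^2 + dz^2 = 289 + 81 + 144 = 514
d = sqrt(514)
d = 22.6716
22.6716 units


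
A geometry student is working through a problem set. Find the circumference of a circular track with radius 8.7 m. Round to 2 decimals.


Shape: circle
Radius r = 8.7 m
Formula: C = 2 * pi * r
C = 2 * pi * 8.7
C = 17.4 * pi
C = 54.66
54.66 m


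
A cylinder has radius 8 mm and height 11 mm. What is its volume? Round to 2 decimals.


Shape: cylinder
Radius r = 8 mm, Height h = 11 mm
Formula: V = pi * r^2 * h
r^2 = 64
V = pi * 64 * 11
V = 704 * pi
V = 2211.68
2211.68 mm^3


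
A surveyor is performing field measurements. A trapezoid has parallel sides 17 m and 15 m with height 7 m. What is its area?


Shape: trapezoid
Parallel sides a = 17 m, b = 15 m; Height h = 7 m
Formula: A = (a + b) * h / 2
a + b = 17 + 15 = 32
A = 32 * 7 / 2
A = 224 / 2
A = 112
112 m^2


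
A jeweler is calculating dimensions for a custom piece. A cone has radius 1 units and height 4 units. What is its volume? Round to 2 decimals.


Shape: cone
Radius r = 1 units, Height h = 4 units
Formula: V = (1/3) * pi * r^2 * h
r^2 = 1
pi * r^2 * h = pi * 1 * 4 = 4 * pi
V = 4 * pi / 3
V = 4.19
4.19 units^3


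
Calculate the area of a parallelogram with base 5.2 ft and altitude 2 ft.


Shape: parallelogram
Base b = 5.2 ft, Height h = 2 ft
Formula: A = b * h
A = 5.2 * 2
A = 10.4
10.4 ft^2


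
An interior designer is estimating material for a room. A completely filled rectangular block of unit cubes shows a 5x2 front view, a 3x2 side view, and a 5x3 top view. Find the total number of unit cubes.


Orthographic views of a solid rectangular block:
Front view 5 x 2 -> length = 5, height = 2
Side view 3 x 2 -> width = 3, height = 2 (consistent)
Top view 5 x 3 -> confirms length = 5, width = 3
The block is 5 x 3 x 2.
Total unit cubes = 5 * 3 * 2 = 30
30 unit cubes


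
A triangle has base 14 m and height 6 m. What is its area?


Shape: triangle
Base b = 14 m, Height h = 6 m
Formula: A = (1/2) * b * h
A = 0.5 * 14 * 6
A = 0.5 * 84
A = 42
42 m^2


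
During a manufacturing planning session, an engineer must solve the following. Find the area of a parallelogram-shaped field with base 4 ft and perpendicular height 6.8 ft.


Shape: parallelogram
Base b = 4 ft, Height h = 6.8 ft
Formula: A = b * h
A = 4 * 6.8
A = 27.2
27.2 ft^2


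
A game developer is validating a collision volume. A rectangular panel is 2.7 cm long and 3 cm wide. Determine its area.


Shape: rectangle
Length l = 2.7 cm, Width w = 3 cm
Formula: A = l * w
A = 2.7 * 3
A = 8.1
8.1 cm^2


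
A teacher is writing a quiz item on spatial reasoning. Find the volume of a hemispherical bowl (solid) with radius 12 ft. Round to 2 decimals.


Shape: hemisphere (half of a sphere)
Radius r = 12 ft
Formula: V = (1/2) * (4/3) * pi * r^3 = (2/3) * pi * r^3
r^3 = 1728
(2/3) * 1728 = 1152
V = 1152 * pi
V = 3619.11
3619.11 ft^3


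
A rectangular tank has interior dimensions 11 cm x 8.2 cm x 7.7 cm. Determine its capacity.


Shape: rectangular prism
l = 11 cm, w = 8.2 cm, h = 7.7 cm
Formula: V = l * w * h
V = 11 * 8.2 * 7.7
V = 90.2 * 7.7
V = 694.54
694.54 cm^3


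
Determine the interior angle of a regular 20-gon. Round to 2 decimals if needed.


Shape: regular icosagon (20 sides)
Formula: interior angle = (n - 2) * 180 / n
(n - 2) = 18
(n - 2) * 180 = 3240
angle = 3240 / 20
angle = 162
162 degrees


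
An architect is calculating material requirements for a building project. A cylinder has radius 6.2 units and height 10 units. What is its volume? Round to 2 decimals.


Shape: cylinder
Radius r = 6.2 units, Height h = 10 units
Formula: V = pi * r^2 * h
r^2 = 38.44
V = pi * 38.44 * 10
V = 384.4 * pi
V = 1207.63
1207.63 units^3


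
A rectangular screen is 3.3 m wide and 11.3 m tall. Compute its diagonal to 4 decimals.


Shape: rectangle (diagonal via Pythagoras)
Sides: 3.3 m and 11.3 m
Formula: d = sqrt(l^2 + w^2)
l^2 = 10.89, w^2 = 127.69
l^2 + w^2 = 138.58
d = sqrt(138.58)
d = 11.772
11.772 m


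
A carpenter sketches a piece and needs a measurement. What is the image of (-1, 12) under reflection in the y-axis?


Transformation: reflection
Original point: (-1, 12)
Rule for reflection over the y-axis: (x, y) -> (-x, y)
Apply: (-1, 12) -> (1, 12)
(1, 12)


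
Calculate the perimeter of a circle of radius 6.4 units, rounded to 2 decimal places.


Shape: circle
Radius r = 6.4 units
Formula: C = 2 * pi * r
C = 2 * pi * 6.4
C = 12.8 * pi
C = 40.21
40.21 units


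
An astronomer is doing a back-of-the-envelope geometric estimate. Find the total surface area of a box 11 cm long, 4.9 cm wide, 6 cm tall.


Shape: rectangular prism
l = 11 cm, w = 4.9 cm, h = 6 cm
Formula: SA = 2(lw + lh + wh)
lw = 53.9, lh = 66, wh = 29.4
lw + lh + wh = 149.3
SA = 2 * 149.3
SA = 298.6
298.6 cm^2


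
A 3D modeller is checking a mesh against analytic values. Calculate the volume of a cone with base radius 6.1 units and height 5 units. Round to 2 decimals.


Shape: cone
Radius r = 6.1 units, Height h = 5 units
Formula: V = (1/3) * pi * r^2 * h
r^2 = 37.21
pi * r^2 * h = pi * 37.21 * 5 = 186.05 * pi
V = 186.05 * pi / 3
V = 194.83
194.83 units^3


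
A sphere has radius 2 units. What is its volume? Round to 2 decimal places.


Shape: sphere
Radius r = 2 units
Formula: V = (4/3) * pi * r^3
r^3 = 8
(4/3) * 8 = 10.666667
V = 10.666667 * pi
V = 33.51
33.51 units^3


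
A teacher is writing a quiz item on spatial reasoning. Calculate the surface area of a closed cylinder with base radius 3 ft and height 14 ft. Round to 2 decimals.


Shape: closed cylinder
Radius r = 3 ft, Height h = 14 ft
Formula: SA = 2*pi*r^2 + 2*pi*r*h = 2*pi*r*(r + h)
r + h = 17
2 * r * (r + h) = 2 * 3 * 17 = 102
SA = 102 * pi
SA = 320.44
320.44 ft^2


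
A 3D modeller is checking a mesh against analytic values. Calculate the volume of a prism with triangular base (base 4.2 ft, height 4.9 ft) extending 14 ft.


Shape: triangular prism
Triangle base = 4.2 ft, triangle height = 4.9 ft, prism length L = 14 ft
Formula: V = (1/2 * b * h_tri) * L
Cross-section area = 0.5 * 4.2 * 4.9 = 10.29
V = 10.29 * 14
V = 144.06
144.06 ft^3


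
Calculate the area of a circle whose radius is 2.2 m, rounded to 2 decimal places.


Shape: circle
Radius r = 2.2 m
Formula: A = pi * r^2
r^2 = 2.2^2 = 4.84
A = pi * 4.84
A = 15.21
15.21 m^2


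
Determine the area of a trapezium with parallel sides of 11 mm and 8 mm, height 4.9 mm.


Shape: trapezoid
Parallel sides a = 11 mm, b = 8 mm; Height h = 4.9 mm
Formula: A = (a + b) * h / 2
a + b = 11 + 8 = 19
A = 19 * 4.9 / 2
A = 93.1 / 2
A = 46.55
46.55 mm^2


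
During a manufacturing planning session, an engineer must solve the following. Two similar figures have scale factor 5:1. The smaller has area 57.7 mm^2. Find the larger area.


Linear scale factor k = 5
Original area = 57.7 mm^2
Rule: under a linear scaling by k, areas scale by k^2.
k^2 = 5^2 = 25
New area = 57.7 * 25
New area = 1442.5
1442.5 mm^2


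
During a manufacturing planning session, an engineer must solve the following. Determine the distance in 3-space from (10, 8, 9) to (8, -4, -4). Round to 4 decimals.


3D distance between two points
P1 = (10, 8, 9), P2 = (8, -4, -4)
Formula: d = sqrt((x2-x1)^2 + (y2-y1)^2 + (z2-z1)^2)
dx = 8 - 10 = -2
dy = -4 - 8 = -12
dz = -4 - 9 = -13
dx^2 + dy^2 + dz^2 = 4 + 144 + 169 = 317
d = sqrt(317)
d = 17.8045
17.8045 units


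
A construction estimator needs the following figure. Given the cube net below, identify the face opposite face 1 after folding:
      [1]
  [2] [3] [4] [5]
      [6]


Net: cross layout. Take square 3 as the base (bottom).
Fold the four squares in the horizontal row up around 3: 2 -> left, 4 -> right, 5 wraps to the top.
Fold 1 and 6 up from 3: 1 -> back, 6 -> front.
Opposite pairs are therefore: (1, 6), (2, 4), (3, 5).
Face 1 is opposite face 6.
face 6


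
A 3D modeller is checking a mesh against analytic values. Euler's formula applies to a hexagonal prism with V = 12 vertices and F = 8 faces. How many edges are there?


Polyhedron: hexagonal prism
Euler's formula for convex polyhedra: V - E + F = 2
Given: V = 12 vertices and F = 8 faces
Solve for E:
E = V + F - 2 = 12 + 8 - 2 = 18
18 edges


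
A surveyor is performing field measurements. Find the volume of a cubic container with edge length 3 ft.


Shape: cube
Side s = 3 ft
Formula: V = s^3
V = 3 * 3 * 3
V = 9 * 3
V = 27
27 ft^3


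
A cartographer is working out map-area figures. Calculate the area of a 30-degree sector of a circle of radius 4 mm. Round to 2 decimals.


Shape: circular sector
Radius r = 4 mm, Angle = 30 degrees
Formula: A = (angle/360) * pi * r^2
r^2 = 16
Fraction of circle = 30/360
A = (30/360) * pi * 16
A = 1.333333 * pi
A = 4.19
4.19 mm^2


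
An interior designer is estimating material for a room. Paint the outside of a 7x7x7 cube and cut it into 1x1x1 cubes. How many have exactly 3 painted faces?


Large cube: 7 x 7 x 7, cut into unit cubes.
Cubes with 3 painted faces are at the corners. A cube always has 8 corners.
Count = 8
8 unit cubes


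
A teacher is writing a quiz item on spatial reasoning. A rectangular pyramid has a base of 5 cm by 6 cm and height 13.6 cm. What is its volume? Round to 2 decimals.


Shape: rectangular pyramid
Base: 5 cm x 6 cm, Height h = 13.6 cm
Formula: V = (1/3) * base_area * h
base_area = 5 * 6 = 30
base_area * h = 30 * 13.6 = 408
V = 408 / 3
V = 136
136 cm^3


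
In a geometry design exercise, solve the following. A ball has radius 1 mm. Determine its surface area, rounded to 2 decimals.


Shape: sphere
Radius r = 1 mm
Formula: SA = 4 * pi * r^2
r^2 = 1
SA = 4 * pi * 1
SA = 4 * pi
SA = 12.57
12.57 mm^2


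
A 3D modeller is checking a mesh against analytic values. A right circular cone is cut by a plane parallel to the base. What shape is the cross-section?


Solid: right circular cone
Cutting plane: parallel to the base
Visualize the intersection of the plane with the solid's surface.
The boundary of the cut region is a circle.
circle


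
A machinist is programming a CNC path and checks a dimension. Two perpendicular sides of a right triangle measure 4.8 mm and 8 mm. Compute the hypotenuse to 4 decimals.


Shape: right triangle
Legs a = 4.8 mm, b = 8 mm
Formula: c = sqrt(a^2 + b^2)
a^2 = 23.04, b^2 = 64
a^2 + b^2 = 87.04
c = sqrt(87.04)
c = 9.3295
9.3295 mm


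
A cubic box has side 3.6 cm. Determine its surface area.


Shape: cube
Side s = 3.6 cm
A cube has 6 square faces.
Formula: SA = 6 * s^2
s^2 = 12.96
SA = 6 * 12.96
SA = 77.76
77.76 cm^2


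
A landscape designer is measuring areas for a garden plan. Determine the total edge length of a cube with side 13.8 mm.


Shape: cube
Side s = 13.8 mm
A cube has 12 edges, all equal.
Formula: total edge length = 12 * s
Total = 12 * 13.8
Total = 165.6
165.6 mm


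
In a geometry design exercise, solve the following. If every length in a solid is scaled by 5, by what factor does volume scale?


Linear scale factor k = 5
Rule: under a linear scaling by k, volumes scale by k^3.
k^3 = 5 * 5 * 5
k^3 = 25 * 5
k^3 = 125
Volume scales by a factor of 125.
125 (dimensionless)


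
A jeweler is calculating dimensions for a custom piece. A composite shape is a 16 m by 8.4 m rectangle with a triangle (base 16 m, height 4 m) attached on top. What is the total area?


Composite shape: rectangle + triangle
Rectangle area = 16 * 8.4 = 134.4
Triangle area = 0.5 * 16 * 4 = 32
Total = 134.4 + 32
Total = 166.4
166.4 m^2


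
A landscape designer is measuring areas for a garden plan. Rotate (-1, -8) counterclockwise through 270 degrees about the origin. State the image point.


Transformation: rotation about the origin
Original point: (-1, -8)
Rule for 270 deg counterclockwise: (x, y) -> (y, -x)
Apply: (-1, -8) -> (-8, 1)
(-8, 1)


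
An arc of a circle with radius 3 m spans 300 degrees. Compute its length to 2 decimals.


Shape: circular arc
Radius r = 3 m, Angle = 300 degrees
Formula: L = (angle/360) * 2 * pi * r
2 * pi * r = 6 * pi
L = (300/360) * 6 * pi
L = 5 * pi
L = 15.71
15.71 m


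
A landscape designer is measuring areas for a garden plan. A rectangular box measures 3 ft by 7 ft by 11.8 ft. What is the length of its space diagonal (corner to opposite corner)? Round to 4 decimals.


Shape: rectangular box (space diagonal)
l = 3 ft, w = 7 ft, h = 11.8 ft
Visualize: the diagonal of the base, then a right triangle with that diagonal and the height.
Formula: d = sqrt(l^2 + w^2 + h^2)
l^2 + w^2 + h^2 = 9 + 49 + 139.24 = 197.24
d = sqrt(197.24)
d = 14.0442
14.0442 ft


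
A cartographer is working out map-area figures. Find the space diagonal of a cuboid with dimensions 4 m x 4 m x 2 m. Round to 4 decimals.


Shape: rectangular box (space diagonal)
l = 4 m, w = 4 m, h = 2 m
Visualize: the diagonal of the base, then a right triangle with that diagonal and the height.
Formula: d = sqrt(l^2 + w^2 + h^2)
l^2 + w^2 + h^2 = 16 + 16 + 4 = 36
d = sqrt(36)
d = 6.0
6 m


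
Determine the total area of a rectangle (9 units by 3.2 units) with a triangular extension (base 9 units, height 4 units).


Composite shape: rectangle + triangle
Rectangle area = 9 * 3.2 = 28.8
Triangle area = 0.5 * 9 * 4 = 18
Total = 28.8 + 18
Total = 46.8
46.8 units^2


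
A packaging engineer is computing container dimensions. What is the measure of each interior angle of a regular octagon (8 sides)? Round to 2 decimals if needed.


Shape: regular octagon (8 sides)
Formula: interior angle = (n - 2) * 180 / n
(n - 2) = 6
(n - 2) * 180 = 1080
angle = 1080 / 8
angle = 135
135 degrees


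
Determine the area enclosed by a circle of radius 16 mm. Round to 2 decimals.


Shape: circle
Radius r = 16 mm
Formula: A = pi * r^2
r^2 = 16^2 = 256
A = pi * 256
A = 804.25
804.25 mm^2


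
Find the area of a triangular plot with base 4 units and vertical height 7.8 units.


Shape: triangle
Base b = 4 units, Height h = 7.8 units
Formula: A = (1/2) * b * h
A = 0.5 * 4 * 7.8
A = 0.5 * 31.2
A = 15.6
15.6 units^2


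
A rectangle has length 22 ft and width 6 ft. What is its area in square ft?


Shape: rectangle
Length l = 22 ft, Width w = 6 ft
Formula: A = l * w
A = 22 * 6
A = 132
132 ft^2


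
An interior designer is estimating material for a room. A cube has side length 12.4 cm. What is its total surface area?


Shape: cube
Side s = 12.4 cm
A cube has 6 square faces.
Formula: SA = 6 * s^2
s^2 = 153.76
SA = 6 * 153.76
SA = 922.56
922.56 cm^2


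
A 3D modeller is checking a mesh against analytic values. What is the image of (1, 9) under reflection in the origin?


Transformation: reflection
Original point: (1, 9)
Rule for reflection through the origin: (x, y) -> (-x, -y)
Apply: (1, 9) -> (-1, -9)
(-1, -9)


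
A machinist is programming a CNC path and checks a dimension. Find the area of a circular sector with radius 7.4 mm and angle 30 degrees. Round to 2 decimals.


Shape: circular sector
Radius r = 7.4 mm, Angle = 30 degrees
Formula: A = (angle/360) * pi * r^2
r^2 = 54.76
Fraction of circle = 30/360
A = (30/360) * pi * 54.76
A = 4.563333 * pi
A = 14.34
14.34 mm^2


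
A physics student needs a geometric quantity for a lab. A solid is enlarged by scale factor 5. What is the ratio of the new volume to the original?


Linear scale factor k = 5
Rule: under a linear scaling by k, volumes scale by k^3.
k^3 = 5 * 5 * 5
k^3 = 25 * 5
k^3 = 125
Volume scales by a factor of 125.
125 (dimensionless)


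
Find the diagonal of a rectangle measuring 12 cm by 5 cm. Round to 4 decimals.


Shape: rectangle (diagonal via Pythagoras)
Sides: 12 cm and 5 cm
Formula: d = sqrt(l^2 + w^2)
l^2 = 144, w^2 = 25
l^2 + w^2 = 169
d = sqrt(169)
d = 13.0
13 cm


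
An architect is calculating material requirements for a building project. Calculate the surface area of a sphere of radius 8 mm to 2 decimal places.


Shape: sphere
Radius r = 8 mm
Formula: SA = 4 * pi * r^2
r^2 = 64
SA = 4 * pi * 64
SA = 256 * pi
SA = 804.25
804.25 mm^2


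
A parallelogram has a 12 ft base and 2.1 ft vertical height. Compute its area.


Shape: parallelogram
Base b = 12 ft, Height h = 2.1 ft
Formula: A = b * h
A = 12 * 2.1
A = 25.2
25.2 ft^2


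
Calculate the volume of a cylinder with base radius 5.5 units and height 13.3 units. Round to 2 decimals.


Shape: cylinder
Radius r = 5.5 units, Height h = 13.3 units
Formula: V = pi * r^2 * h
r^2 = 30.25
V = pi * 30.25 * 13.3
V = 402.325 * pi
V = 1263.94
1263.94 units^3


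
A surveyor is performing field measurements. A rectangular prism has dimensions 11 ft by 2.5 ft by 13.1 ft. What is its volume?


Shape: rectangular prism
l = 11 ft, w = 2.5 ft, h = 13.1 ft
Formula: V = l * w * h
V = 11 * 2.5 * 13.1
V = 27.5 * 13.1
V = 360.25
360.25 ft^3


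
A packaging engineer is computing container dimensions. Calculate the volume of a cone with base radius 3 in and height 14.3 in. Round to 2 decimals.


Shape: cone
Radius r = 3 in, Height h = 14.3 in
Formula: V = (1/3) * pi * r^2 * h
r^2 = 9
pi * r^2 * h = pi * 9 * 14.3 = 128.7 * pi
V = 128.7 * pi / 3
V = 134.77
134.77 in^3


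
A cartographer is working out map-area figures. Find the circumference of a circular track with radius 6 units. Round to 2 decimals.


Shape: circle
Radius r = 6 units
Formula: C = 2 * pi * r
C = 2 * pi * 6
C = 12 * pi
C = 37.7
37.7 units


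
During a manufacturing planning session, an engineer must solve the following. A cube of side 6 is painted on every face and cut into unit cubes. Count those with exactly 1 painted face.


Large cube: 6 x 6 x 6, cut into unit cubes.
n = 6, so n - 2 = 4
Cubes with 1 painted face lie in the interior of each face.
A cube has 6 faces; each contributes (n - 2)^2 = 16 such cubes.
Count = 6 * 16 = 96
96 unit cubes


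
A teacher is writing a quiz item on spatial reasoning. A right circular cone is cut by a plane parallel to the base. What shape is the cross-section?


Solid: right circular cone
Cutting plane: parallel to the base
Visualize the intersection of the plane with the solid's surface.
The boundary of the cut region is a circle.
circle


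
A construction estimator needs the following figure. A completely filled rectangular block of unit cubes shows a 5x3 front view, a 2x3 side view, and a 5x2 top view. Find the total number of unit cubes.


Orthographic views of a solid rectangular block:
Front view 5 x 3 -> length = 5, height = 3
Side view 2 x 3 -> width = 2, height = 3 (consistent)
Top view 5 x 2 -> confirms length = 5, width = 2
The block is 5 x 2 x 3.
Total unit cubes = 5 * 2 * 3 = 30
30 unit cubes


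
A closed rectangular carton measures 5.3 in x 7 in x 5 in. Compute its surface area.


Shape: rectangular prism
l = 5.3 in, w = 7 in, h = 5 in
Formula: SA = 2(lw + lh + wh)
lw = 37.1, lh = 26.5, wh = 35
lw + lh + wh = 98.6
SA = 2 * 98.6
SA = 197.2
197.2 in^2


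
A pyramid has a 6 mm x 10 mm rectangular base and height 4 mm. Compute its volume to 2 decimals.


Shape: rectangular pyramid
Base: 6 mm x 10 mm, Height h = 4 mm
Formula: V = (1/3) * base_area * h
base_area = 6 * 10 = 60
base_area * h = 60 * 4 = 240
V = 240 / 3
V = 80
80 mm^3


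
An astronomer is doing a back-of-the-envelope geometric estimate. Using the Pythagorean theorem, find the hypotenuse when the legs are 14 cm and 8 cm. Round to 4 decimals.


Shape: right triangle
Legs a = 14 cm, b = 8 cm
Formula: c = sqrt(a^2 + b^2)
a^2 = 196, b^2 = 64
a^2 + b^2 = 260
c = sqrt(260)
c = 16.1245
16.1245 cm


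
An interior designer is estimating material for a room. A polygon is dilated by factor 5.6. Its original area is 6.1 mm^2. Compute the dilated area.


Linear scale factor k = 5.6
Original area = 6.1 mm^2
Rule: under a linear scaling by k, areas scale by k^2.
k^2 = 5.6^2 = 31.36
New area = 6.1 * 31.36
New area = 191.296
191.296 mm^2


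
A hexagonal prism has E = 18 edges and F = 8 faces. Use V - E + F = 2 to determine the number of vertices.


Polyhedron: hexagonal prism
Euler's formula for convex polyhedra: V - E + F = 2
Given: E = 18 edges and F = 8 faces
Solve for V:
V = 2 + E - F = 2 + 18 - 8 = 12
12 vertices


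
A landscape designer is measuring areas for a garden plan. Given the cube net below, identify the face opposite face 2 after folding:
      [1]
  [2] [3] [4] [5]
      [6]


Net: cross layout. Take square 3 as the base (bottom).
Fold the four squares in the horizontal row up around 3: 2 -> left, 4 -> right, 5 wraps to the top.
Fold 1 and 6 up from 3: 1 -> back, 6 -> front.
Opposite pairs are therefore: (1, 6), (2, 4), (3, 5).
Face 2 is opposite face 4.
face 4


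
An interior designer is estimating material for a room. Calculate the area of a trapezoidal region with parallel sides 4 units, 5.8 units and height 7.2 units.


Shape: trapezoid
Parallel sides a = 4 units, b = 5.8 units; Height h = 7.2 units
Formula: A = (a + b) * h / 2
a + b = 4 + 5.8 = 9.8
A = 9.8 * 7.2 / 2
A = 70.56 / 2
A = 35.28
35.28 units^2


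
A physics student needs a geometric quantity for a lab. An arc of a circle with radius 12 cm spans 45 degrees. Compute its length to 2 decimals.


Shape: circular arc
Radius r = 12 cm, Angle = 45 degrees
Formula: L = (angle/360) * 2 * pi * r
2 * pi * r = 24 * pi
L = (45/360) * 24 * pi
L = 3 * pi
L = 9.42
9.42 cm


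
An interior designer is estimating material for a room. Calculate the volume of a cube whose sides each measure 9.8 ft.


Shape: cube
Side s = 9.8 ft
Formula: V = s^3
V = 9.8 * 9.8 * 9.8
V = 96.04 * 9.8
V = 941.192
941.192 ft^3


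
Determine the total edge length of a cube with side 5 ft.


Shape: cube
Side s = 5 ft
A cube has 12 edges, all equal.
Formula: total edge length = 12 * s
Total = 12 * 5
Total = 60
60 ft


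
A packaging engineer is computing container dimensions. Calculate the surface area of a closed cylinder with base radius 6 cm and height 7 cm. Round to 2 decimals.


Shape: closed cylinder
Radius r = 6 cm, Height h = 7 cm
Formula: SA = 2*pi*r^2 + 2*pi*r*h = 2*pi*r*(r + h)
r + h = 13
2 * r * (r + h) = 2 * 6 * 13 = 156
SA = 156 * pi
SA = 490.09
490.09 cm^2


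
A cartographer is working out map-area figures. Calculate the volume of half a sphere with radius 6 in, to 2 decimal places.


Shape: hemisphere (half of a sphere)
Radius r = 6 in
Formula: V = (1/2) * (4/3) * pi * r^3 = (2/3) * pi * r^3
r^3 = 216
(2/3) * 216 = 144
V = 144 * pi
V = 452.39
452.39 in^3


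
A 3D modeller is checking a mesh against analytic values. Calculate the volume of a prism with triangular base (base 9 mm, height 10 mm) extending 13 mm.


Shape: triangular prism
Triangle base = 9 mm, triangle height = 10 mm, prism length L = 13 mm
Formula: V = (1/2 * b * h_tri) * L
Cross-section area = 0.5 * 9 * 10 = 45
V = 45 * 13
V = 585
585 mm^3


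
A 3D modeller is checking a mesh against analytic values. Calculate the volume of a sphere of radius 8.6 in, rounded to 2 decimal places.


Shape: sphere
Radius r = 8.6 in
Formula: V = (4/3) * pi * r^3
r^3 = 636.056
(4/3) * 636.056 = 848.074667
V = 848.074667 * pi
V = 2664.31
2664.31 in^3


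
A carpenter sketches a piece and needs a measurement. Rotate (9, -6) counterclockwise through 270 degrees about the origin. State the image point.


Transformation: rotation about the origin
Original point: (9, -6)
Rule for 270 deg counterclockwise: (x, y) -> (y, -x)
Apply: (9, -6) -> (-6, -9)
(-6, -9)


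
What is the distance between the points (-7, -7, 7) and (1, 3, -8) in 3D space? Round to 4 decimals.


3D distance between two points
P1 = (-7, -7, 7), P2 = (1, 3, -8)
Formula: d = sqrt((x2-x1)^2 + (y2-y1)^2 + (z2-z1)^2)
dx = 1 - -7 = 8
dy = 3 - -7 = 10
dz = -8 - 7 = -15
dx^2 + dy^2 + dz^2 = 64 + 100 + 225 = 389
d = sqrt(389)
d = 19.7231
19.7231 units


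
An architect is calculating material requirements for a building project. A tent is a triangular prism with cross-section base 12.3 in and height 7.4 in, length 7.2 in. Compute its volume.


Shape: triangular prism
Triangle base = 12.3 in, triangle height = 7.4 in, prism length L = 7.2 in
Formula: V = (1/2 * b * h_tri) * L
Cross-section area = 0.5 * 12.3 * 7.4 = 45.51
V = 45.51 * 7.2
V = 327.672
327.672 in^3


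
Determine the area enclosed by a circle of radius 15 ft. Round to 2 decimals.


Shape: circle
Radius r = 15 ft
Formula: A = pi * r^2
r^2 = 15^2 = 225
A = pi * 225
A = 706.86
706.86 ft^2


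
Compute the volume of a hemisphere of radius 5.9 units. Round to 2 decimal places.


Shape: hemisphere (half of a sphere)
Radius r = 5.9 units
Formula: V = (1/2) * (4/3) * pi * r^3 = (2/3) * pi * r^3
r^3 = 205.379
(2/3) * 205.379 = 136.919333
V = 136.919333 * pi
V = 430.14
430.14 units^3


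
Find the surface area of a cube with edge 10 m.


Shape: cube
Side s = 10 m
A cube has 6 square faces.
Formula: SA = 6 * s^2
s^2 = 100
SA = 6 * 100
SA = 600
600 m^2


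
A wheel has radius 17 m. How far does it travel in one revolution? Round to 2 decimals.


Shape: circle
Radius r = 17 m
Formula: C = 2 * pi * r
C = 2 * pi * 17
C = 34 * pi
C = 106.81
106.81 m


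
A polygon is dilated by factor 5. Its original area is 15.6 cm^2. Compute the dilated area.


Linear scale factor k = 5
Original area = 15.6 cm^2
Rule: under a linear scaling by k, areas scale by k^2.
k^2 = 5^2 = 25
New area = 15.6 * 25
New area = 390
390 cm^2


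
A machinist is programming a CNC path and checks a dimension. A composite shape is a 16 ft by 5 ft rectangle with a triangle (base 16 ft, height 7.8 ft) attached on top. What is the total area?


Composite shape: rectangle + triangle
Rectangle area = 16 * 5 = 80
Triangle area = 0.5 * 16 * 7.8 = 62.4
Total = 80 + 62.4
Total = 142.4
142.4 ft^2


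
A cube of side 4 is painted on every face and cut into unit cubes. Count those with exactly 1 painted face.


Large cube: 4 x 4 x 4, cut into unit cubes.
n = 4, so n - 2 = 2
Cubes with 1 painted face lie in the interior of each face.
A cube has 6 faces; each contributes (n - 2)^2 = 4 such cubes.
Count = 6 * 4 = 24
24 unit cubes


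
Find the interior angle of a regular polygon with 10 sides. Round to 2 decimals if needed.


Shape: regular decagon (10 sides)
Formula: interior angle = (n - 2) * 180 / n
(n - 2) = 8
(n - 2) * 180 = 1440
angle = 1440 / 10
angle = 144
144 degrees


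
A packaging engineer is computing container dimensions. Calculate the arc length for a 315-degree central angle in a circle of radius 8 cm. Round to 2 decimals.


Shape: circular arc
Radius r = 8 cm, Angle = 315 degrees
Formula: L = (angle/360) * 2 * pi * r
2 * pi * r = 16 * pi
L = (315/360) * 16 * pi
L = 14 * pi
L = 43.98
43.98 cm


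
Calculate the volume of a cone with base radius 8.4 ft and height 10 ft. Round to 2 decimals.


Shape: cone
Radius r = 8.4 ft, Height h = 10 ft
Formula: V = (1/3) * pi * r^2 * h
r^2 = 70.56
pi * r^2 * h = pi * 70.56 * 10 = 705.6 * pi
V = 705.6 * pi / 3
V = 738.9
738.9 ft^3


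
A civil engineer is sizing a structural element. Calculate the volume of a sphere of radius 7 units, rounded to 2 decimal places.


Shape: sphere
Radius r = 7 units
Formula: V = (4/3) * pi * r^3
r^3 = 343
(4/3) * 343 = 457.333333
V = 457.333333 * pi
V = 1436.76
1436.76 units^3


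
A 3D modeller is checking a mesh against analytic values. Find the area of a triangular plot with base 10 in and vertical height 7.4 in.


Shape: triangle
Base b = 10 in, Height h = 7.4 in
Formula: A = (1/2) * b * h
A = 0.5 * 10 * 7.4
A = 0.5 * 74
A = 37
37 in^2


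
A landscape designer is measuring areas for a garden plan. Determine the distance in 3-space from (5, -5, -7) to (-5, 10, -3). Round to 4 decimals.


3D distance between two points
P1 = (5, -5, -7), P2 = (-5, 10, -3)
Formula: d = sqrt((x2-x1)^2 + (y2-y1)^2 + (z2-z1)^2)
dx = -5 - 5 = -10
dy = 10 - -5 = 15
dz = -3 - -7 = 4
dx^2 + dy^2 + dz^2 = 100 + 225 + 16 = 341
d = sqrt(341)
d = 18.4662
18.4662 units


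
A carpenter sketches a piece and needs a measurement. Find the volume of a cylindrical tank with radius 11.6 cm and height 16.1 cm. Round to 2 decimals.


Shape: cylinder
Radius r = 11.6 cm, Height h = 16.1 cm
Formula: V = pi * r^2 * h
r^2 = 134.56
V = pi * 134.56 * 16.1
V = 2166.416 * pi
V = 6806
6806 cm^3


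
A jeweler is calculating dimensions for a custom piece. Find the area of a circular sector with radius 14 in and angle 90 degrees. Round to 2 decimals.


Shape: circular sector
Radius r = 14 in, Angle = 90 degrees
Formula: A = (angle/360) * pi * r^2
r^2 = 196
Fraction of circle = 90/360
A = (90/360) * pi * 196
A = 49 * pi
A = 153.94
153.94 in^2


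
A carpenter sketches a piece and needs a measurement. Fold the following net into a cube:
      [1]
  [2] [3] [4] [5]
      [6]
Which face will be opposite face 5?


Net: cross layout. Take square 3 as the base (bottom).
Fold the four squares in the horizontal row up around 3: 2 -> left, 4 -> right, 5 wraps to the top.
Fold 1 and 6 up from 3: 1 -> back, 6 -> front.
Opposite pairs are therefore: (1, 6), (2, 4), (3, 5).
Face 5 is opposite face 3.
face 3


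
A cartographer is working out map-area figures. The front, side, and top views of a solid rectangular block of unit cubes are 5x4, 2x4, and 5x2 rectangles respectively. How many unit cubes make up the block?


Orthographic views of a solid rectangular block:
Front view 5 x 4 -> length = 5, height = 4
Side view 2 x 4 -> width = 2, height = 4 (consistent)
Top view 5 x 2 -> confirms length = 5, width = 2
The block is 5 x 2 x 4.
Total unit cubes = 5 * 2 * 4 = 40
40 unit cubes


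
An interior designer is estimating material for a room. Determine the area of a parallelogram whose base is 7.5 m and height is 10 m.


Shape: parallelogram
Base b = 7.5 m, Height h = 10 m
Formula: A = b * h
A = 7.5 * 10
A = 75
75 m^2


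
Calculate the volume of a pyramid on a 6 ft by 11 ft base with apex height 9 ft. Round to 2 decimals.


Shape: rectangular pyramid
Base: 6 ft x 11 ft, Height h = 9 ft
Formula: V = (1/3) * base_area * h
base_area = 6 * 11 = 66
base_area * h = 66 * 9 = 594
V = 594 / 3
V = 198
198 ft^3


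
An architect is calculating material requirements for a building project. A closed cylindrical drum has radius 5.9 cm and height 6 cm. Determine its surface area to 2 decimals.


Shape: closed cylinder
Radius r = 5.9 cm, Height h = 6 cm
Formula: SA = 2*pi*r^2 + 2*pi*r*h = 2*pi*r*(r + h)
r + h = 11.9
2 * r * (r + h) = 2 * 5.9 * 11.9 = 140.42
SA = 140.42 * pi
SA = 441.14
441.14 cm^2


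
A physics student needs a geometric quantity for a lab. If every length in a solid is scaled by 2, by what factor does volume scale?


Linear scale factor k = 2
Rule: under a linear scaling by k, volumes scale by k^3.
k^3 = 2 * 2 * 2
k^3 = 4 * 2
k^3 = 8
Volume scales by a factor of 8.
8 (dimensionless)


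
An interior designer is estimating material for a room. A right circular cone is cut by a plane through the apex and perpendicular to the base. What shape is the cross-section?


Solid: right circular cone
Cutting plane: through the apex and perpendicular to the base
Visualize the intersection of the plane with the solid's surface.
The boundary of the cut region is a isosceles triangle.
isosceles triangle


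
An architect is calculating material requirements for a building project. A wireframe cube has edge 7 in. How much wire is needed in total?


Shape: cube
Side s = 7 in
A cube has 12 edges, all equal.
Formula: total edge length = 12 * s
Total = 12 * 7
Total = 84
84 in


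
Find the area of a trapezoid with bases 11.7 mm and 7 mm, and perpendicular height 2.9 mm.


Shape: trapezoid
Parallel sides a = 11.7 mm, b = 7 mm; Height h = 2.9 mm
Formula: A = (a + b) * h / 2
a + b = 11.7 + 7 = 18.7
A = 18.7 * 2.9 / 2
A = 54.23 / 2
A = 27.115
27.115 mm^2


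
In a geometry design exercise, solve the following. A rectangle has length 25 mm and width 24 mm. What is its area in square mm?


Shape: rectangle
Length l = 25 mm, Width w = 24 mm
Formula: A = l * w
A = 25 * 24
A = 600
600 mm^2


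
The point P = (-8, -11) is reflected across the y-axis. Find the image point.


Transformation: reflection
Original point: (-8, -11)
Rule for reflection over the y-axis: (x, y) -> (-x, y)
Apply: (-8, -11) -> (8, -11)
(8, -11)


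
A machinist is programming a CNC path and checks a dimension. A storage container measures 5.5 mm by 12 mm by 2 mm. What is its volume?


Shape: rectangular prism
l = 5.5 mm, w = 12 mm, h = 2 mm
Formula: V = l * w * h
V = 5.5 * 12 * 2
V = 66 * 2
V = 132
132 mm^3


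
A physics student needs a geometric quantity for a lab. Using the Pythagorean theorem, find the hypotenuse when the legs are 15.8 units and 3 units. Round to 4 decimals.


Shape: right triangle
Legs a = 15.8 units, b = 3 units
Formula: c = sqrt(a^2 + b^2)
a^2 = 249.64, b^2 = 9
a^2 + b^2 = 258.64
c = sqrt(258.64)
c = 16.0823
16.0823 units


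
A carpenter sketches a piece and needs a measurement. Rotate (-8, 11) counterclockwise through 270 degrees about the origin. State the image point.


Transformation: rotation about the origin
Original point: (-8, 11)
Rule for 270 deg counterclockwise: (x, y) -> (y, -x)
Apply: (-8, 11) -> (11, 8)
(11, 8)


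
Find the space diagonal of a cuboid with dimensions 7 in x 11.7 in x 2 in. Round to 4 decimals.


Shape: rectangular box (space diagonal)
l = 7 in, w = 11.7 in, h = 2 in
Visualize: the diagonal of the base, then a right triangle with that diagonal and the height.
Formula: d = sqrt(l^2 + w^2 + h^2)
l^2 + w^2 + h^2 = 49 + 136.89 + 4 = 189.89
d = sqrt(189.89)
d = 13.7801
13.7801 in


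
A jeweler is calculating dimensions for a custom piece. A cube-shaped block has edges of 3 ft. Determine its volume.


Shape: cube
Side s = 3 ft
Formula: V = s^3
V = 3 * 3 * 3
V = 9 * 3
V = 27
27 ft^3


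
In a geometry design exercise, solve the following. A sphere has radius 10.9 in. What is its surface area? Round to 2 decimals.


Shape: sphere
Radius r = 10.9 in
Formula: SA = 4 * pi * r^2
r^2 = 118.81
SA = 4 * pi * 118.81
SA = 475.24 * pi
SA = 1493.01
1493.01 in^2


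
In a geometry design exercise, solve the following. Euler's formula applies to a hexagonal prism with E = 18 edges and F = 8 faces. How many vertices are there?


Polyhedron: hexagonal prism
Euler's formula for convex polyhedra: V - E + F = 2
Given: E = 18 edges and F = 8 faces
Solve for V:
V = 2 + E - F = 2 + 18 - 8 = 12
12 vertices


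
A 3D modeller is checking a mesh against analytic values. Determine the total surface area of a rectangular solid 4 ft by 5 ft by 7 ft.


Shape: rectangular prism
l = 4 ft, w = 5 ft, h = 7 ft
Formula: SA = 2(lw + lh + wh)
lw = 20, lh = 28, wh = 35
lw + lh + wh = 83
SA = 2 * 83
SA = 166
166 ft^2


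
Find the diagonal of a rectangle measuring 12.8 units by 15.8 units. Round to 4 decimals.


Shape: rectangle (diagonal via Pythagoras)
Sides: 12.8 units and 15.8 units
Formula: d = sqrt(l^2 + w^2)
l^2 = 163.84, w^2 = 249.64
l^2 + w^2 = 413.48
d = sqrt(413.48)
d = 20.3342
20.3342 units


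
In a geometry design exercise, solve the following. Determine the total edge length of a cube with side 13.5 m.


Shape: cube
Side s = 13.5 m
A cube has 12 edges, all equal.
Formula: total edge length = 12 * s
Total = 12 * 13.5
Total = 162
162 m


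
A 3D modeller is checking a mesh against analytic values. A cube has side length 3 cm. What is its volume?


Shape: cube
Side s = 3 cm
Formula: V = s^3
V = 3 * 3 * 3
V = 9 * 3
V = 27
27 cm^3


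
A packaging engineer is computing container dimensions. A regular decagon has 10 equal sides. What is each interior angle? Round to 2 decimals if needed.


Shape: regular decagon (10 sides)
Formula: interior angle = (n - 2) * 180 / n
(n - 2) = 8
(n - 2) * 180 = 1440
angle = 1440 / 10
angle = 144
144 degrees


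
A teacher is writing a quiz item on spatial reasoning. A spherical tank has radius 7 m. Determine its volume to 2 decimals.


Shape: sphere
Radius r = 7 m
Formula: V = (4/3) * pi * r^3
r^3 = 343
(4/3) * 343 = 457.333333
V = 457.333333 * pi
V = 1436.76
1436.76 m^3


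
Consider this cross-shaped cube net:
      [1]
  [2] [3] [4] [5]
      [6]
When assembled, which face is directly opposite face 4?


Net: cross layout. Take square 3 as the base (bottom).
Fold the four squares in the horizontal row up around 3: 2 -> left, 4 -> right, 5 wraps to the top.
Fold 1 and 6 up from 3: 1 -> back, 6 -> front.
Opposite pairs are therefore: (1, 6), (2, 4), (3, 5).
Face 4 is opposite face 2.
face 2


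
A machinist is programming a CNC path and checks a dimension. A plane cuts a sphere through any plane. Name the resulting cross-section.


Solid: sphere
Cutting plane: through any plane
Visualize the intersection of the plane with the solid's surface.
The boundary of the cut region is a circle.
circle


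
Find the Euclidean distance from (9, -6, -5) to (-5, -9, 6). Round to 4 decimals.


3D distance between two points
P1 = (9, -6, -5), P2 = (-5, -9, 6)
Formula: d = sqrt((x2-x1)^2 + (y2-y1)^2 + (z2-z1)^2)
dx = -5 - 9 = -14
dy = -9 - -6 = -3
dz = 6 - -5 = 11
dx^2 + dy^2 + dz^2 = 196 + 9 + 121 = 326
d = sqrt(326)
d = 18.0555
18.0555 units


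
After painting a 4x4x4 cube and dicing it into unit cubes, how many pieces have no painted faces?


Large cube: 4 x 4 x 4, cut into unit cubes.
n = 4, so n - 2 = 2
Unpainted cubes form the interior (n - 2)^3 block.
(n - 2)^3 = 2^3 = 8
8 unit cubes


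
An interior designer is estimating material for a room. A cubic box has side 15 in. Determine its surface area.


Shape: cube
Side s = 15 in
A cube has 6 square faces.
Formula: SA = 6 * s^2
s^2 = 225
SA = 6 * 225
SA = 1350
1350 in^2


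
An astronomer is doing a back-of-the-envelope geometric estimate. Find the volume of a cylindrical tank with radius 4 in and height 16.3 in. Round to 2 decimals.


Shape: cylinder
Radius r = 4 in, Height h = 16.3 in
Formula: V = pi * r^2 * h
r^2 = 16
V = pi * 16 * 16.3
V = 260.8 * pi
V = 819.33
819.33 in^3
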